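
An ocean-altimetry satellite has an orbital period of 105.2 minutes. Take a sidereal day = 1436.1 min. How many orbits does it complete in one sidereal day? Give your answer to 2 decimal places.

13.65

T = 105.2 min = 6312.0 s.
Orbits per sidereal day = 86166 / 6312.0 = 13.651.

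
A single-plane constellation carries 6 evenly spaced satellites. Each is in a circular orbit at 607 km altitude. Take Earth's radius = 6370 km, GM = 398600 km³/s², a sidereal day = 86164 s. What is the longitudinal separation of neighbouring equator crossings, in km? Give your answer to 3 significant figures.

Semi-major axis a = 6370 + 607 = 6977 km. Period T = 2π√(a³/μ) = 2π√(6977³/398600) = 5799.8 s = 96.66 min.
Single-satellite node shift = (5799.8/86164) × 360° = 24.23°.
With 6 satellites evenly phased, successive equator crossings are 24.23/6 = 4.039° apart.
That is 4.039 × 111.2 = 449 km at the equator.

449 km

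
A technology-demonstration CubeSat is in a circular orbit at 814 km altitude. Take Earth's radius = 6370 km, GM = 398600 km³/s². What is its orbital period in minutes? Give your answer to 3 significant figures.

101 min

Semi-major axis a = 6370 + 814 = 7184 km. Period T = 2π√(a³/μ) = 2π√(7184³/398600) = 6059.8 s = 101.00 min.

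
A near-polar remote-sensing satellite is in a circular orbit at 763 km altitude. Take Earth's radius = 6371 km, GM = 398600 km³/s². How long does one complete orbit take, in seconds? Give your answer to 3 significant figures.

6000 seconds

Semi-major axis a = 6371 + 763 = 7134 km. Period T = 2π√(a³/μ) = 2π√(7134³/398600) = 5996.7 s = 99.94 min.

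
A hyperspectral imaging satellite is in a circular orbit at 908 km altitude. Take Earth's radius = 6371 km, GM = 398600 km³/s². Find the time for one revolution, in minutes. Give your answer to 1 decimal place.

Semi-major axis a = 6371 + 908 = 7279 km. Period T = 2π√(a³/μ) = 2π√(7279³/398600) = 6180.4 s = 103.01 min.

103.0 min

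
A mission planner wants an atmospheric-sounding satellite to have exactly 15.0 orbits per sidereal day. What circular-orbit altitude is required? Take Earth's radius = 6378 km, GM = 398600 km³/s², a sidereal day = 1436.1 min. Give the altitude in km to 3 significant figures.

Required period T = 86166 / 15.0 = 5744.4 s.
From T = 2π√(a³/μ): a = (μ T²/4π²)^(1/3) = (398600 × 5744.4² / 4π²)^(1/3) = 6932 km.
Altitude h = a − R = 6932 − 6378 = 554 km.

554 km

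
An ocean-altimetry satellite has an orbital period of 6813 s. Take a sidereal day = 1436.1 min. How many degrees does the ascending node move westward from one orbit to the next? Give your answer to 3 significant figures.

28.5°

During one orbit Earth rotates (6813.0 / 86166) × 360° = 28.46°.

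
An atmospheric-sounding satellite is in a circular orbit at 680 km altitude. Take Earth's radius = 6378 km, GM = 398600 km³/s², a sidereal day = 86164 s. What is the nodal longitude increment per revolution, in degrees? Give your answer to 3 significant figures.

Semi-major axis a = 6378 + 680 = 7058 km. Period T = 2π√(a³/μ) = 2π√(7058³/398600) = 5901.1 s = 98.35 min.
During one orbit Earth rotates (5901.1 / 86164) × 360° = 24.66°.

24.7°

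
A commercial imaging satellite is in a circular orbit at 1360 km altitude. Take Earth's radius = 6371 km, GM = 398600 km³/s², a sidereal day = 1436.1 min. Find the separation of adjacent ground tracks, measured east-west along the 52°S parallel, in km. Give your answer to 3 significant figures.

1930 km

Semi-major axis a = 6371 + 1360 = 7731 km. Period T = 2π√(a³/μ) = 2π√(7731³/398600) = 6765.0 s = 112.75 min.
Node shift per orbit = (6765.0/86166) × 360° = 28.26°.
Equatorial spacing = 28.26 × 111.2 km/° = 3143 km.
At 52° latitude, spacing = 3143 × cos(52°) = 1935 km.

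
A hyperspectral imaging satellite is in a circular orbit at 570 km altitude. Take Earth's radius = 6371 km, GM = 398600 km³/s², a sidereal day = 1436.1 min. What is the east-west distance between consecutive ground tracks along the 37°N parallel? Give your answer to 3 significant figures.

2140 km

Semi-major axis a = 6371 + 570 = 6941 km. Period T = 2π√(a³/μ) = 2π√(6941³/398600) = 5755.0 s = 95.92 min.
Node shift per orbit = (5755.0/86166) × 360° = 24.04°.
Equatorial spacing = 24.04 × 111.2 km/° = 2674 km.
At 37° latitude, spacing = 2674 × cos(37°) = 2135 km.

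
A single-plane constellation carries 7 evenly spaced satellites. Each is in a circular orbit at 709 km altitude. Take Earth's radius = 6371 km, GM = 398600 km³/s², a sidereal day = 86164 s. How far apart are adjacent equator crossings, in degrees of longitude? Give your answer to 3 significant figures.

3.54°

Semi-major axis a = 6371 + 709 = 7080 km. Period T = 2π√(a³/μ) = 2π√(7080³/398600) = 5928.7 s = 98.81 min.
Single-satellite node shift = (5928.7/86164) × 360° = 24.77°.
With 7 satellites evenly phased, successive equator crossings are 24.77/7 = 3.539° apart.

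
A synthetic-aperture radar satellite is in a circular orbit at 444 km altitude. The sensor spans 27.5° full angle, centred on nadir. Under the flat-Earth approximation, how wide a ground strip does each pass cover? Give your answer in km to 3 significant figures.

217 km

Half-angle = 27.5°/2 = 13.75°.
Swath width ≈ 2h·tan(θ/2) = 2 × 444 × tan(13.75°) = 217.3 km.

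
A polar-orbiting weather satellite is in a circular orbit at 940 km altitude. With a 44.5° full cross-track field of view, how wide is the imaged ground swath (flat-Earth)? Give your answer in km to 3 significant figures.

Half-angle = 44.5°/2 = 22.25°.
Swath width ≈ 2h·tan(θ/2) = 2 × 940 × tan(22.25°) = 769.1 km.

769 km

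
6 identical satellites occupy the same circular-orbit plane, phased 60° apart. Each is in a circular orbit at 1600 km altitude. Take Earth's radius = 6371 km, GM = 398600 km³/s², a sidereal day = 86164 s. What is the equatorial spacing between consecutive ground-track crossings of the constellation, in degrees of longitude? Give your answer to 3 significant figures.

Semi-major axis a = 6371 + 1600 = 7971 km. Period T = 2π√(a³/μ) = 2π√(7971³/398600) = 7082.4 s = 118.04 min.
Single-satellite node shift = (7082.4/86164) × 360° = 29.59°.
With 6 satellites evenly phased, successive equator crossings are 29.59/6 = 4.932° apart.

4.93°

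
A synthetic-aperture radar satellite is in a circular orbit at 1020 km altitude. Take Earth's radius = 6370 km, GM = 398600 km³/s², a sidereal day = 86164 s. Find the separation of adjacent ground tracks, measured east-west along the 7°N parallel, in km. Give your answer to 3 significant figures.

2910 km

Semi-major axis a = 6370 + 1020 = 7390 km. Period T = 2π√(a³/μ) = 2π√(7390³/398600) = 6322.3 s = 105.37 min.
Node shift per orbit = (6322.3/86164) × 360° = 26.42°.
Equatorial spacing = 26.42 × 111.2 km/° = 2937 km.
At 7° latitude, spacing = 2937 × cos(7°) = 2915 km.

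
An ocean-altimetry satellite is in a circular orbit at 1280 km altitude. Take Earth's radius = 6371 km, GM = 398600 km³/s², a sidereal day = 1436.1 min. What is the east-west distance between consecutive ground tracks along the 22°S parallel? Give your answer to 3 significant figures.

2870 km

Semi-major axis a = 6371 + 1280 = 7651 km. Period T = 2π√(a³/μ) = 2π√(7651³/398600) = 6660.2 s = 111.00 min.
Node shift per orbit = (6660.2/86166) × 360° = 27.83°.
Equatorial spacing = 27.83 × 111.2 km/° = 3094 km.
At 22° latitude, spacing = 3094 × cos(22°) = 2869 km.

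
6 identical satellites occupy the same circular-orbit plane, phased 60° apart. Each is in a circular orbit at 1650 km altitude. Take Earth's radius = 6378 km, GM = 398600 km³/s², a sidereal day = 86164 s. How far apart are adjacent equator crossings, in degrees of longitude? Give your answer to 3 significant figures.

Semi-major axis a = 6378 + 1650 = 8028 km. Period T = 2π√(a³/μ) = 2π√(8028³/398600) = 7158.5 s = 119.31 min.
Single-satellite node shift = (7158.5/86164) × 360° = 29.91°.
With 6 satellites evenly phased, successive equator crossings are 29.91/6 = 4.985° apart.

4.98°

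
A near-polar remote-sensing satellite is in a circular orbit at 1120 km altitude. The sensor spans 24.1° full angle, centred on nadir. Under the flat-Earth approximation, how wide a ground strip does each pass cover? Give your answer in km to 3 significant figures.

Half-angle = 24.1°/2 = 12.05°.
Swath width ≈ 2h·tan(θ/2) = 2 × 1120 × tan(12.05°) = 478.2 km.

478 km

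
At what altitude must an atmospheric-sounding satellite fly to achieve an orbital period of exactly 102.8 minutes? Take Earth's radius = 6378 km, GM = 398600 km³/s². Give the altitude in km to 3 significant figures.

891 km

T = 102.8 min = 6168.0 s.
From T = 2π√(a³/μ): a = (μ T²/4π²)^(1/3) = (398600 × 6168.0² / 4π²)^(1/3) = 7269 km.
Altitude h = a − R = 7269 − 6378 = 891 km.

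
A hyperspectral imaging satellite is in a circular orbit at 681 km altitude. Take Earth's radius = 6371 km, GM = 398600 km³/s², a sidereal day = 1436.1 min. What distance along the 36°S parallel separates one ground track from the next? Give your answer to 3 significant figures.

Semi-major axis a = 6371 + 681 = 7052 km. Period T = 2π√(a³/μ) = 2π√(7052³/398600) = 5893.6 s = 98.23 min.
Node shift per orbit = (5893.6/86166) × 360° = 24.62°.
Equatorial spacing = 24.62 × 111.2 km/° = 2738 km.
At 36° latitude, spacing = 2738 × cos(36°) = 2215 km.

2220 km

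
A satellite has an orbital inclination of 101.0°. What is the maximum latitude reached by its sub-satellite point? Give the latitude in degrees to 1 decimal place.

Retrograde orbit: the ground track reaches ±(180° − i) = ±(180 − 101.0) = ±79.0°.

79.0°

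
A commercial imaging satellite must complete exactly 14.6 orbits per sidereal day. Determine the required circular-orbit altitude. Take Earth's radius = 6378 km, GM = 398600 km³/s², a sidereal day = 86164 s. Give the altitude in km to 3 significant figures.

Required period T = 86164 / 14.6 = 5901.6 s.
From T = 2π√(a³/μ): a = (μ T²/4π²)^(1/3) = (398600 × 5901.6² / 4π²)^(1/3) = 7058 km.
Altitude h = a − R = 7058 − 6378 = 680 km.

680 km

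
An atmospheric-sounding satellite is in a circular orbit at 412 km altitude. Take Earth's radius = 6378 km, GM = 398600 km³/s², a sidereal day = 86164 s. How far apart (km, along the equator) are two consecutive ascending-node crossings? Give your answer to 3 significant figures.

Semi-major axis a = 6378 + 412 = 6790 km. Period T = 2π√(a³/μ) = 2π√(6790³/398600) = 5568.2 s = 92.80 min.
During one orbit Earth rotates (5568.2 / 86164) × 360° = 23.26°.
At the equator that is 23.26° × (2π·6378/360) km/° = 23.26 × 111.3 = 2590 km.

2590 km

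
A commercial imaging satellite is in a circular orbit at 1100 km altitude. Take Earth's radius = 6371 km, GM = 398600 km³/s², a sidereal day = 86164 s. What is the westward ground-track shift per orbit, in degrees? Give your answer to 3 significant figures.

Semi-major axis a = 6371 + 1100 = 7471 km. Period T = 2π√(a³/μ) = 2π√(7471³/398600) = 6426.6 s = 107.11 min.
During one orbit Earth rotates (6426.6 / 86164) × 360° = 26.85°.

26.9°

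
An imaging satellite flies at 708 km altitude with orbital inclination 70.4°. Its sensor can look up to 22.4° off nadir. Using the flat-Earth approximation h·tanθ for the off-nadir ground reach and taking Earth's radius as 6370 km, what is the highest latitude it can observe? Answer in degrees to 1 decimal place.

73.0°

For a prograde orbit the ground track reaches latitude ±i = ±70.4°.
Sensor half-swath on the ground ≈ 708·tan(22.4°) = 292 km = 2.62° of latitude.
Maximum observable latitude ≈ 70.4 + 2.62 = 73.0°.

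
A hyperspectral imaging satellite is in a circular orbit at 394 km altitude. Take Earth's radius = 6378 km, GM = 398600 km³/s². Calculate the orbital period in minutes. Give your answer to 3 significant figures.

Semi-major axis a = 6378 + 394 = 6772 km. Period T = 2π√(a³/μ) = 2π√(6772³/398600) = 5546.1 s = 92.43 min.

92.4 min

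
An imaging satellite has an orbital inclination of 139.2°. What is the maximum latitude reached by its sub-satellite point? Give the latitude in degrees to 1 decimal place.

40.8°

Retrograde orbit: the ground track reaches ±(180° − i) = ±(180 − 139.2) = ±40.8°.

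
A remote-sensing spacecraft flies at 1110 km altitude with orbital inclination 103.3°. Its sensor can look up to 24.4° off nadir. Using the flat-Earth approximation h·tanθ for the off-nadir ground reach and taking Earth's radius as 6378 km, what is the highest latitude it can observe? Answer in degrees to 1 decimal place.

81.2°

Retrograde orbit: the ground track reaches ±(180° − i) = ±(180 − 103.3) = ±76.7°.
Sensor half-swath on the ground ≈ 1110·tan(24.4°) = 504 km = 4.52° of latitude.
Maximum observable latitude ≈ 76.7 + 4.52 = 81.2°.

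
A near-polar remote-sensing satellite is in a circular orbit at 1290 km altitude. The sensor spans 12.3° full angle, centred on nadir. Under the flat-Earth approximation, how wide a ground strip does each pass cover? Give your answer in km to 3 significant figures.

278 km

Half-angle = 12.3°/2 = 6.15°.
Swath width ≈ 2h·tan(θ/2) = 2 × 1290 × tan(6.15°) = 278.0 km.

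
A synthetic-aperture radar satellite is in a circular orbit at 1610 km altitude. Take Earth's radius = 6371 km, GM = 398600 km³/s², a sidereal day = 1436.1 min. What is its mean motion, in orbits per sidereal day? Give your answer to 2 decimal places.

Semi-major axis a = 6371 + 1610 = 7981 km. Period T = 2π√(a³/μ) = 2π√(7981³/398600) = 7095.7 s = 118.26 min.
Orbits per sidereal day = 86166 / 7095.7 = 12.143.

12.14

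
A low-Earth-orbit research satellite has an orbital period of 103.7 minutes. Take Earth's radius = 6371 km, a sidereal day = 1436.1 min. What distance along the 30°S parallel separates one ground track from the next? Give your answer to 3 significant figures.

T = 103.7 min = 6222.0 s.
Node shift per orbit = (6222.0/86166) × 360° = 26.00°.
Equatorial spacing = 26.00 × 111.2 km/° = 2891 km.
At 30° latitude, spacing = 2891 × cos(30°) = 2503 km.

2500 km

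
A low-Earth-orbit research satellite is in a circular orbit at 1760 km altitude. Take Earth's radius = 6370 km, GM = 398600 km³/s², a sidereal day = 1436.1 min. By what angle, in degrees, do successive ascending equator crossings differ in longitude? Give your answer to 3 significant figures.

30.5°

Semi-major axis a = 6370 + 1760 = 8130 km. Period T = 2π√(a³/μ) = 2π√(8130³/398600) = 7295.4 s = 121.59 min.
During one orbit Earth rotates (7295.4 / 86166) × 360° = 30.48°.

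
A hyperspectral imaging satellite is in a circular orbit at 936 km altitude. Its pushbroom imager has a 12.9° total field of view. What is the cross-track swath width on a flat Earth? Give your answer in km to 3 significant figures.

212 km

Half-angle = 12.9°/2 = 6.45°.
Swath width ≈ 2h·tan(θ/2) = 2 × 936 × tan(6.45°) = 211.6 km.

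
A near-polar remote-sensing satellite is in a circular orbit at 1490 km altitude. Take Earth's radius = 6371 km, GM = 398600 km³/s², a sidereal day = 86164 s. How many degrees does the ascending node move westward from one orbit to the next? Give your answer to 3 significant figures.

29.0°

Semi-major axis a = 6371 + 1490 = 7861 km. Period T = 2π√(a³/μ) = 2π√(7861³/398600) = 6936.3 s = 115.61 min.
During one orbit Earth rotates (6936.3 / 86164) × 360° = 28.98°.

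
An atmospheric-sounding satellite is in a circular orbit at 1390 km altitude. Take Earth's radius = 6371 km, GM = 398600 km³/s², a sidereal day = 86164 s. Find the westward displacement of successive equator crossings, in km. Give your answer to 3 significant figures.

Semi-major axis a = 6371 + 1390 = 7761 km. Period T = 2π√(a³/μ) = 2π√(7761³/398600) = 6804.4 s = 113.41 min.
During one orbit Earth rotates (6804.4 / 86164) × 360° = 28.43°.
At the equator that is 28.43° × (2π·6371/360) km/° = 28.43 × 111.2 = 3161 km.

3160 km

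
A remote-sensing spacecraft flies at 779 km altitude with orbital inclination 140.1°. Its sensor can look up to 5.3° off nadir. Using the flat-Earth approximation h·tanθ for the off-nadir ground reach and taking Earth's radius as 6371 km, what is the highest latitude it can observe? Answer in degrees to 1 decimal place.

Retrograde orbit: the ground track reaches ±(180° − i) = ±(180 − 140.1) = ±39.9°.
Sensor half-swath on the ground ≈ 779·tan(5.3°) = 72 km = 0.65° of latitude.
Maximum observable latitude ≈ 39.9 + 0.65 = 40.5°.

40.5°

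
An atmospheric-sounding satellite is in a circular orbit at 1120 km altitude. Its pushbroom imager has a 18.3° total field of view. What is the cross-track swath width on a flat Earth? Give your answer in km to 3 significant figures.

Half-angle = 18.3°/2 = 9.15°.
Swath width ≈ 2h·tan(θ/2) = 2 × 1120 × tan(9.15°) = 360.8 km.

361 km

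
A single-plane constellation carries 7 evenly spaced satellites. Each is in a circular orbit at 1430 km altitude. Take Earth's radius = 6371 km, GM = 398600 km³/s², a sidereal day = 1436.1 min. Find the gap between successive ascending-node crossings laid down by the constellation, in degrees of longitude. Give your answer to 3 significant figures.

Semi-major axis a = 6371 + 1430 = 7801 km. Period T = 2π√(a³/μ) = 2π√(7801³/398600) = 6857.0 s = 114.28 min.
Single-satellite node shift = (6857.0/86166) × 360° = 28.65°.
With 7 satellites evenly phased, successive equator crossings are 28.65/7 = 4.093° apart.

4.09°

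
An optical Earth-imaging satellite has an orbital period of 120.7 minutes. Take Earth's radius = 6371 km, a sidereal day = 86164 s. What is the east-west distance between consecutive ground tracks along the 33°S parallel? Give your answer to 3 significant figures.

T = 120.7 min = 7242.0 s.
Node shift per orbit = (7242.0/86164) × 360° = 30.26°.
Equatorial spacing = 30.26 × 111.2 km/° = 3364 km.
At 33° latitude, spacing = 3364 × cos(33°) = 2822 km.

2820 km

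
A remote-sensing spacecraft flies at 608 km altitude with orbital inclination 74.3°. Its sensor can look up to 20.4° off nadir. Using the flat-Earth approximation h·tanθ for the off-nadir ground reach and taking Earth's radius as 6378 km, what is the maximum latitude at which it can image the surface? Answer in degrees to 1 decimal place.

For a prograde orbit the ground track reaches latitude ±i = ±74.3°.
Sensor half-swath on the ground ≈ 608·tan(20.4°) = 226 km = 2.03° of latitude.
Maximum observable latitude ≈ 74.3 + 2.03 = 76.3°.

76.3°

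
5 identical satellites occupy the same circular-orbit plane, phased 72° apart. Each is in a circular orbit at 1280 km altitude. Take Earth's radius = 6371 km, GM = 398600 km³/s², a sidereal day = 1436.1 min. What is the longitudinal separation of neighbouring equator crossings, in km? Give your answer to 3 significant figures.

Semi-major axis a = 6371 + 1280 = 7651 km. Period T = 2π√(a³/μ) = 2π√(7651³/398600) = 6660.2 s = 111.00 min.
Single-satellite node shift = (6660.2/86166) × 360° = 27.83°.
With 5 satellites evenly phased, successive equator crossings are 27.83/5 = 5.565° apart.
That is 5.565 × 111.2 = 619 km at the equator.

619 km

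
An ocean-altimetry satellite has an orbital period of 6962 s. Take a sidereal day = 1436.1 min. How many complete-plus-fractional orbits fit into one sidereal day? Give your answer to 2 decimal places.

Orbits per sidereal day = 86166 / 6962.0 = 12.377.

12.38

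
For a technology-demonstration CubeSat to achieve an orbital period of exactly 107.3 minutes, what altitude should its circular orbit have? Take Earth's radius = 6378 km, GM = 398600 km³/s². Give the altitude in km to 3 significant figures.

T = 107.3 min = 6438.0 s.
From T = 2π√(a³/μ): a = (μ T²/4π²)^(1/3) = (398600 × 6438.0² / 4π²)^(1/3) = 7480 km.
Altitude h = a − R = 7480 − 6378 = 1102 km.

1100 km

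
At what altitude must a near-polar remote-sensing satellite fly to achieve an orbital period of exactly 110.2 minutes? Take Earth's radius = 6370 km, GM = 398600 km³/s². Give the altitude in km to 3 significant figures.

1240 km

T = 110.2 min = 6612.0 s.
From T = 2π√(a³/μ): a = (μ T²/4π²)^(1/3) = (398600 × 6612.0² / 4π²)^(1/3) = 7614 km.
Altitude h = a − R = 7614 − 6370 = 1244 km.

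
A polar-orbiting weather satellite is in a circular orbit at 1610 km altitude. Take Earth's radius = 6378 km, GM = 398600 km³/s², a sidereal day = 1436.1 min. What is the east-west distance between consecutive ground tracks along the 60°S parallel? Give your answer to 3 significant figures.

Semi-major axis a = 6378 + 1610 = 7988 km. Period T = 2π√(a³/μ) = 2π√(7988³/398600) = 7105.1 s = 118.42 min.
Node shift per orbit = (7105.1/86166) × 360° = 29.68°.
Equatorial spacing = 29.68 × 111.3 km/° = 3304 km.
At 60° latitude, spacing = 3304 × cos(60°) = 1652 km.

1650 km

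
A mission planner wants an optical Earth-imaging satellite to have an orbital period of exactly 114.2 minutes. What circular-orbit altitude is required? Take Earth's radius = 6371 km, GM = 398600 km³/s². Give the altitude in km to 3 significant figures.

1430 km

T = 114.2 min = 6852.0 s.
From T = 2π√(a³/μ): a = (μ T²/4π²)^(1/3) = (398600 × 6852.0² / 4π²)^(1/3) = 7797 km.
Altitude h = a − R = 7797 − 6371 = 1426 km.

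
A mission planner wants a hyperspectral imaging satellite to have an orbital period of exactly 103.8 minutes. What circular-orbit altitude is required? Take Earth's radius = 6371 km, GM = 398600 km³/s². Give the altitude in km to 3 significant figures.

945 km

T = 103.8 min = 6228.0 s.
From T = 2π√(a³/μ): a = (μ T²/4π²)^(1/3) = (398600 × 6228.0² / 4π²)^(1/3) = 7316 km.
Altitude h = a − R = 7316 − 6371 = 945 km.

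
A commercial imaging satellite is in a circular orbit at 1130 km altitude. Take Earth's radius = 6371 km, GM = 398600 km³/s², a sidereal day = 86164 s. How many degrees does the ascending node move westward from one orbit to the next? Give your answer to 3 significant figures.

27.0°

Semi-major axis a = 6371 + 1130 = 7501 km. Period T = 2π√(a³/μ) = 2π√(7501³/398600) = 6465.3 s = 107.76 min.
During one orbit Earth rotates (6465.3 / 86164) × 360° = 27.01°.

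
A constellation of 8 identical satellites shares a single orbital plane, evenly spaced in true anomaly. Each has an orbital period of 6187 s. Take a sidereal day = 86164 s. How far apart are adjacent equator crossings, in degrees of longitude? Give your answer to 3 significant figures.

3.23°

Single-satellite node shift = (6187.0/86164) × 360° = 25.85°.
With 8 satellites evenly phased, successive equator crossings are 25.85/8 = 3.231° apart.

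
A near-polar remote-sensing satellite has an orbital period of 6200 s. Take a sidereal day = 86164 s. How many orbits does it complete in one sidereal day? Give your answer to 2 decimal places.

13.90

Orbits per sidereal day = 86164 / 6200.0 = 13.897.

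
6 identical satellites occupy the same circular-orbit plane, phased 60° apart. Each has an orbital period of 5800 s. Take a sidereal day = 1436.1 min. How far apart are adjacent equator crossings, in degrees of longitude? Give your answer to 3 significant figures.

4.04°

Single-satellite node shift = (5800.0/86166) × 360° = 24.23°.
With 6 satellites evenly phased, successive equator crossings are 24.23/6 = 4.039° apart.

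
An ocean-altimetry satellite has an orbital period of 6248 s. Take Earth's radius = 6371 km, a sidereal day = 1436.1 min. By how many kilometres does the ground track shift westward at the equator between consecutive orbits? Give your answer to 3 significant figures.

During one orbit Earth rotates (6248.0 / 86166) × 360° = 26.10°.
At the equator that is 26.10° × (2π·6371/360) km/° = 26.10 × 111.2 = 2903 km.

2900 km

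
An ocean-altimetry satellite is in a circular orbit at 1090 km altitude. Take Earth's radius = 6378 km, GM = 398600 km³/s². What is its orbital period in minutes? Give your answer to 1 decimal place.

107.0 min

Semi-major axis a = 6378 + 1090 = 7468 km. Period T = 2π√(a³/μ) = 2π√(7468³/398600) = 6422.7 s = 107.05 min.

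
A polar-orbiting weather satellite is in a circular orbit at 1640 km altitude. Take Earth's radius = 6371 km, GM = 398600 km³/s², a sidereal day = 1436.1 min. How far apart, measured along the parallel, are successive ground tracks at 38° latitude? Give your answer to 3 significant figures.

Semi-major axis a = 6371 + 1640 = 8011 km. Period T = 2π√(a³/μ) = 2π√(8011³/398600) = 7135.8 s = 118.93 min.
Node shift per orbit = (7135.8/86166) × 360° = 29.81°.
Equatorial spacing = 29.81 × 111.2 km/° = 3315 km.
At 38° latitude, spacing = 3315 × cos(38°) = 2612 km.

2610 km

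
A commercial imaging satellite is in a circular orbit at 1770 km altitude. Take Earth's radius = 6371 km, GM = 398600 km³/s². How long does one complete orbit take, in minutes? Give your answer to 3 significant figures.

Semi-major axis a = 6371 + 1770 = 8141 km. Period T = 2π√(a³/μ) = 2π√(8141³/398600) = 7310.2 s = 121.84 min.

122 min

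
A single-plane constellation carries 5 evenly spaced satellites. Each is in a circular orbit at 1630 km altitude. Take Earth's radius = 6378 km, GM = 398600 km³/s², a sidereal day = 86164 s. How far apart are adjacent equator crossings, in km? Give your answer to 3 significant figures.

663 km

Semi-major axis a = 6378 + 1630 = 8008 km. Period T = 2π√(a³/μ) = 2π√(8008³/398600) = 7131.8 s = 118.86 min.
Single-satellite node shift = (7131.8/86164) × 360° = 29.80°.
With 5 satellites evenly phased, successive equator crossings are 29.80/5 = 5.959° apart.
That is 5.959 × 111.3 = 663 km at the equator.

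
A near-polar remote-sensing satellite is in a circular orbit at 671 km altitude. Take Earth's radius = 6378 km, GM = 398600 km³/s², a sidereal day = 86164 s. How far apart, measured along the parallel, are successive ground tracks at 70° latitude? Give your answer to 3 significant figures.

Semi-major axis a = 6378 + 671 = 7049 km. Period T = 2π√(a³/μ) = 2π√(7049³/398600) = 5889.8 s = 98.16 min.
Node shift per orbit = (5889.8/86164) × 360° = 24.61°.
Equatorial spacing = 24.61 × 111.3 km/° = 2739 km.
At 70° latitude, spacing = 2739 × cos(70°) = 937 km.

937 km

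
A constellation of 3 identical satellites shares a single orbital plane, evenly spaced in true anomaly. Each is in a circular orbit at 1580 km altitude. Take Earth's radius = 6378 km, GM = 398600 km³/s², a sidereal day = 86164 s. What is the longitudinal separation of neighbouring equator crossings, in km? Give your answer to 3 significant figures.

1100 km

Semi-major axis a = 6378 + 1580 = 7958 km. Period T = 2π√(a³/μ) = 2π√(7958³/398600) = 7065.1 s = 117.75 min.
Single-satellite node shift = (7065.1/86164) × 360° = 29.52°.
With 3 satellites evenly phased, successive equator crossings are 29.52/3 = 9.839° apart.
That is 9.839 × 111.3 = 1095 km at the equator.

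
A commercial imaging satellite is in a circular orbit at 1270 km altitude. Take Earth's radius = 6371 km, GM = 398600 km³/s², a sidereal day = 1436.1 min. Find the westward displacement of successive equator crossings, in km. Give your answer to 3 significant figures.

3090 km

Semi-major axis a = 6371 + 1270 = 7641 km. Period T = 2π√(a³/μ) = 2π√(7641³/398600) = 6647.2 s = 110.79 min.
During one orbit Earth rotates (6647.2 / 86166) × 360° = 27.77°.
At the equator that is 27.77° × (2π·6371/360) km/° = 27.77 × 111.2 = 3088 km.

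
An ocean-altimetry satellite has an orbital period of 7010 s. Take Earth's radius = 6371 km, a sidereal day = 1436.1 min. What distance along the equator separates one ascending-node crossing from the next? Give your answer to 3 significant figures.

During one orbit Earth rotates (7010.0 / 86166) × 360° = 29.29°.
At the equator that is 29.29° × (2π·6371/360) km/° = 29.29 × 111.2 = 3257 km.

3260 km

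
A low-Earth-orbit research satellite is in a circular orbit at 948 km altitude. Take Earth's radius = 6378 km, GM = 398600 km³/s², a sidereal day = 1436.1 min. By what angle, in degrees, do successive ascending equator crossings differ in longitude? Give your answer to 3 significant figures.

Semi-major axis a = 6378 + 948 = 7326 km. Period T = 2π√(a³/μ) = 2π√(7326³/398600) = 6240.4 s = 104.01 min.
During one orbit Earth rotates (6240.4 / 86166) × 360° = 26.07°.

26.1°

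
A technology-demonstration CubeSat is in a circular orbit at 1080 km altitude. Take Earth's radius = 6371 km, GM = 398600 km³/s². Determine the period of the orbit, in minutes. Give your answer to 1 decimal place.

106.7 min

Semi-major axis a = 6371 + 1080 = 7451 km. Period T = 2π√(a³/μ) = 2π√(7451³/398600) = 6400.8 s = 106.68 min.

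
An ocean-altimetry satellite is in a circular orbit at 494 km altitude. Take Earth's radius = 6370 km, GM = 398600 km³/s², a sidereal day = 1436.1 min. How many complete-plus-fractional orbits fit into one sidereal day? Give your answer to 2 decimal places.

15.23

Semi-major axis a = 6370 + 494 = 6864 km. Period T = 2π√(a³/μ) = 2π√(6864³/398600) = 5659.5 s = 94.32 min.
Orbits per sidereal day = 86166 / 5659.5 = 15.225.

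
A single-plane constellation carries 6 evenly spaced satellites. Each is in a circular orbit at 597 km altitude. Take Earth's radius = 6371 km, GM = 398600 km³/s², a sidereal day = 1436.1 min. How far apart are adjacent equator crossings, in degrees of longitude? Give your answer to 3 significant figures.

4.03°

Semi-major axis a = 6371 + 597 = 6968 km. Period T = 2π√(a³/μ) = 2π√(6968³/398600) = 5788.6 s = 96.48 min.
Single-satellite node shift = (5788.6/86166) × 360° = 24.18°.
With 6 satellites evenly phased, successive equator crossings are 24.18/6 = 4.031° apart.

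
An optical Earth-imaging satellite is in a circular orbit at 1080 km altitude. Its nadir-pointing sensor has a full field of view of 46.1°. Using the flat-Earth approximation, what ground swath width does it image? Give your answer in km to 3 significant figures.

919 km

Half-angle = 46.1°/2 = 23.05°.
Swath width ≈ 2h·tan(θ/2) = 2 × 1080 × tan(23.05°) = 919.1 km.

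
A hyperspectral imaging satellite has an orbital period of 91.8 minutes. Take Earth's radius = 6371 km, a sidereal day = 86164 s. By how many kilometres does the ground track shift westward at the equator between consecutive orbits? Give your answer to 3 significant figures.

T = 91.8 min = 5508.0 s.
During one orbit Earth rotates (5508.0 / 86164) × 360° = 23.01°.
At the equator that is 23.01° × (2π·6371/360) km/° = 23.01 × 111.2 = 2559 km.

2560 km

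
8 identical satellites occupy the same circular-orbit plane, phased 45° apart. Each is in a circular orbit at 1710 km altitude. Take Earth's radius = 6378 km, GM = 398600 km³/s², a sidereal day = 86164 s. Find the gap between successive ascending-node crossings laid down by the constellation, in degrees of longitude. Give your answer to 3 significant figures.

3.78°

Semi-major axis a = 6378 + 1710 = 8088 km. Period T = 2π√(a³/μ) = 2π√(8088³/398600) = 7238.9 s = 120.65 min.
Single-satellite node shift = (7238.9/86164) × 360° = 30.24°.
With 8 satellites evenly phased, successive equator crossings are 30.24/8 = 3.781° apart.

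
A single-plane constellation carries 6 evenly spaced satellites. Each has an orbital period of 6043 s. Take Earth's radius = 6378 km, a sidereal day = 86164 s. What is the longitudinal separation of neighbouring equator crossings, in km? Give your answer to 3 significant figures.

468 km

Single-satellite node shift = (6043.0/86164) × 360° = 25.25°.
With 6 satellites evenly phased, successive equator crossings are 25.25/6 = 4.208° apart.
That is 4.208 × 111.3 = 468 km at the equator.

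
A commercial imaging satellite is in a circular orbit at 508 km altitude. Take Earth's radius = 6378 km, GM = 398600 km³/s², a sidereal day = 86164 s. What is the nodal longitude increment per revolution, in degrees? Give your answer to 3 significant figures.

Semi-major axis a = 6378 + 508 = 6886 km. Period T = 2π√(a³/μ) = 2π√(6886³/398600) = 5686.7 s = 94.78 min.
During one orbit Earth rotates (5686.7 / 86164) × 360° = 23.76°.

23.8°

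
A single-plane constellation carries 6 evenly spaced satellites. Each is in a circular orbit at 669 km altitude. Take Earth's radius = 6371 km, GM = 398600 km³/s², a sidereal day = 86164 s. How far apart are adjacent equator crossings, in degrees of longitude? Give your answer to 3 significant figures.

Semi-major axis a = 6371 + 669 = 7040 km. Period T = 2π√(a³/μ) = 2π√(7040³/398600) = 5878.5 s = 97.98 min.
Single-satellite node shift = (5878.5/86164) × 360° = 24.56°.
With 6 satellites evenly phased, successive equator crossings are 24.56/6 = 4.094° apart.

4.09°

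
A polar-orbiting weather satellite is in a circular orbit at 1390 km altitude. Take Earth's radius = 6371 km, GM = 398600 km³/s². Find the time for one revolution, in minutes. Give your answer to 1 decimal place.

Semi-major axis a = 6371 + 1390 = 7761 km. Period T = 2π√(a³/μ) = 2π√(7761³/398600) = 6804.4 s = 113.41 min.

113.4 min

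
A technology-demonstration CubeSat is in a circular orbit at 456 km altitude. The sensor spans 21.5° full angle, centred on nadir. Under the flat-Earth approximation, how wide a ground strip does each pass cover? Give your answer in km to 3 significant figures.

173 km

Half-angle = 21.5°/2 = 10.75°.
Swath width ≈ 2h·tan(θ/2) = 2 × 456 × tan(10.75°) = 173.1 km.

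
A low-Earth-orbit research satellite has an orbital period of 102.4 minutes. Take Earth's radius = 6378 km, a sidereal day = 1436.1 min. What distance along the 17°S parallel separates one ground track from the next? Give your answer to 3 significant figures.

T = 102.4 min = 6144.0 s.
Node shift per orbit = (6144.0/86166) × 360° = 25.67°.
Equatorial spacing = 25.67 × 111.3 km/° = 2857 km.
At 17° latitude, spacing = 2857 × cos(17°) = 2733 km.

2730 km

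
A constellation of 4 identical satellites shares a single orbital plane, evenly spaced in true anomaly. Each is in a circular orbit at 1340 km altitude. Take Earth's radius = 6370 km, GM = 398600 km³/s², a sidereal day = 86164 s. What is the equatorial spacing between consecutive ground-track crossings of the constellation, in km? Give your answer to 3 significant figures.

782 km

Semi-major axis a = 6370 + 1340 = 7710 km. Period T = 2π√(a³/μ) = 2π√(7710³/398600) = 6737.4 s = 112.29 min.
Single-satellite node shift = (6737.4/86164) × 360° = 28.15°.
With 4 satellites evenly phased, successive equator crossings are 28.15/4 = 7.037° apart.
That is 7.037 × 111.2 = 782 km at the equator.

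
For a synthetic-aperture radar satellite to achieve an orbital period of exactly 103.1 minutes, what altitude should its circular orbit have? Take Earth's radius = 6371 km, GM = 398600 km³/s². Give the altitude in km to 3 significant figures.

912 km

T = 103.1 min = 6186.0 s.
From T = 2π√(a³/μ): a = (μ T²/4π²)^(1/3) = (398600 × 6186.0² / 4π²)^(1/3) = 7283 km.
Altitude h = a − R = 7283 − 6371 = 912 km.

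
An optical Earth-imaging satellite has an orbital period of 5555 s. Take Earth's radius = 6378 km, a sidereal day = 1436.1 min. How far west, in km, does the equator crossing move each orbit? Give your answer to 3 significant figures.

2580 km

During one orbit Earth rotates (5555.0 / 86166) × 360° = 23.21°.
At the equator that is 23.21° × (2π·6378/360) km/° = 23.21 × 111.3 = 2584 km.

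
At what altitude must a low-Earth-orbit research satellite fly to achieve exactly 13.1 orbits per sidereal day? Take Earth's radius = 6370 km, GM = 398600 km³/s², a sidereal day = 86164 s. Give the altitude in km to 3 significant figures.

Required period T = 86164 / 13.1 = 6577.4 s.
From T = 2π√(a³/μ): a = (μ T²/4π²)^(1/3) = (398600 × 6577.4² / 4π²)^(1/3) = 7587 km.
Altitude h = a − R = 7587 − 6370 = 1217 km.

1220 km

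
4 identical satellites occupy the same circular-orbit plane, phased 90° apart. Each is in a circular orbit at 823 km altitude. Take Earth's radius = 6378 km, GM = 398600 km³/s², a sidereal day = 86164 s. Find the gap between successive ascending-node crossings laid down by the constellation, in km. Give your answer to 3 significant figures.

707 km

Semi-major axis a = 6378 + 823 = 7201 km. Period T = 2π√(a³/μ) = 2π√(7201³/398600) = 6081.4 s = 101.36 min.
Single-satellite node shift = (6081.4/86164) × 360° = 25.41°.
With 4 satellites evenly phased, successive equator crossings are 25.41/4 = 6.352° apart.
That is 6.352 × 111.3 = 707 km at the equator.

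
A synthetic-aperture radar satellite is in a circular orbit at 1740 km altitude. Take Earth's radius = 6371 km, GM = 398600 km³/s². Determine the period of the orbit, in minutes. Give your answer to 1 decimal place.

Semi-major axis a = 6371 + 1740 = 8111 km. Period T = 2π√(a³/μ) = 2π√(8111³/398600) = 7269.8 s = 121.16 min.

121.2 min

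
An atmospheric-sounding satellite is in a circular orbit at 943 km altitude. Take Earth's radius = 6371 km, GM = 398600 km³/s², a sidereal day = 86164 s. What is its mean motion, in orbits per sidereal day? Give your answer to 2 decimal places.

13.84

Semi-major axis a = 6371 + 943 = 7314 km. Period T = 2π√(a³/μ) = 2π√(7314³/398600) = 6225.1 s = 103.75 min.
Orbits per sidereal day = 86164 / 6225.1 = 13.841.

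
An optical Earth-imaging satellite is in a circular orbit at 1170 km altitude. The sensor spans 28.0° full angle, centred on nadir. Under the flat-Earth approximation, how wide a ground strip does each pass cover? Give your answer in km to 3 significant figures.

583 km

Half-angle = 28.0°/2 = 14°.
Swath width ≈ 2h·tan(θ/2) = 2 × 1170 × tan(14°) = 583.4 km.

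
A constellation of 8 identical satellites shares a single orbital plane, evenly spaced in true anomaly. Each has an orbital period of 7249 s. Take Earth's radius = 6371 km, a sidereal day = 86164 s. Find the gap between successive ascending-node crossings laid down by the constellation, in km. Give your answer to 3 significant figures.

421 km

Single-satellite node shift = (7249.0/86164) × 360° = 30.29°.
With 8 satellites evenly phased, successive equator crossings are 30.29/8 = 3.786° apart.
That is 3.786 × 111.2 = 421 km at the equator.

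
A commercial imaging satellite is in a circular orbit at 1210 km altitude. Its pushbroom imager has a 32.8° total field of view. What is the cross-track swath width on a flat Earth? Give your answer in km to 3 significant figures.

Half-angle = 32.8°/2 = 16.4°.
Swath width ≈ 2h·tan(θ/2) = 2 × 1210 × tan(16.4°) = 712.2 km.

712 km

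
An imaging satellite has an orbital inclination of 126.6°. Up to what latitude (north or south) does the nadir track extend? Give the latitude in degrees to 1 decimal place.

53.4°

Retrograde orbit: the ground track reaches ±(180° − i) = ±(180 − 126.6) = ±53.4°.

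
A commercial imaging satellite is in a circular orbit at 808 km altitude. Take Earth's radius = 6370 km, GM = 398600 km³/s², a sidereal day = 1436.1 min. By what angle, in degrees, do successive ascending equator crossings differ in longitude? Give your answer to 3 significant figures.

25.3°

Semi-major axis a = 6370 + 808 = 7178 km. Period T = 2π√(a³/μ) = 2π√(7178³/398600) = 6052.2 s = 100.87 min.
During one orbit Earth rotates (6052.2 / 86166) × 360° = 25.29°.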